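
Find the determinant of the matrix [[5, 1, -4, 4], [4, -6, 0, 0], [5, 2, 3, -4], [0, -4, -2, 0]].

Expand along row 2 (it has 2 zeros):
  − (4) · M_21   where M_21 = det([1 -4 4; 2 3 -4; -4 -2 0]) = -40
  + (-6) · M_22   where M_22 = det([5 -4 4; 5 3 -4; 0 -2 0]) = -80
det = (-1)·(4)·(-40) + (+1)·(-6)·(-80) = 640

640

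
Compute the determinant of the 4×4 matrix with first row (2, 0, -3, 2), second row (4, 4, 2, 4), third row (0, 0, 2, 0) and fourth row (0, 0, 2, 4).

The matrix is block upper-triangular with a 2×2 block and a 2×2 block on the diagonal, so its determinant equals the product of the determinants of the diagonal blocks.
det of the 2×2 block = 8
det of the 2×2 block = 8
det = (8)·(8) = 64

64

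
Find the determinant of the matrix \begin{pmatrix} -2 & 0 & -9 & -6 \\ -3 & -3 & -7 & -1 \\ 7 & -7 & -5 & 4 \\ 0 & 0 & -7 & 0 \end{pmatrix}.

Expand along row 4 (it has 3 zeros):
  − (-7) · M_43   where M_43 = det([-2 0 -6; -3 -3 -1; 7 -7 4]) = -214
det = (-1)·(-7)·(-214) = -1498

-1498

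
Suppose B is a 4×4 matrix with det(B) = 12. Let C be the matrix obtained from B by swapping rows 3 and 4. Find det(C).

det(C) = -12

Swapping two rows multiplies the determinant by −1.
det(C) = (-1)·(12) = -12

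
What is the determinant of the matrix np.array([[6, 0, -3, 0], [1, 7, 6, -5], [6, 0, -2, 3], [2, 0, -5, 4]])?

672

Expand along column 2 (it has 3 zeros):
  + (7) · M_22   where M_22 = det([6 -3 0; 6 -2 3; 2 -5 4]) = 96
det = (+1)·(7)·(96) = 672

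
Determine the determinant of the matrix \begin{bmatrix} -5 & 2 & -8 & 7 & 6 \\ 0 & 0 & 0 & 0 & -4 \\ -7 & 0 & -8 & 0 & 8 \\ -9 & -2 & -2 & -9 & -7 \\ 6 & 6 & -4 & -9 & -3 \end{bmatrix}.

-10528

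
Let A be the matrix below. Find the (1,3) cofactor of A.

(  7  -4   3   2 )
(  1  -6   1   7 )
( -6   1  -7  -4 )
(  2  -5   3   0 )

Delete row 1 and column 3; the remaining 3×3 submatrix is [1 -6 7; -6 1 -4; 2 -5 0].
Its determinant is 224.
The cofactor carries sign (−1)^(1+3) = +1, so C_{1,3} = +(224) = 224.

The cofactor is 224.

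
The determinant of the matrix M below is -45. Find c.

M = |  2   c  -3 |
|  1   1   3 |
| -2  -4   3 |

Expanding along the row containing c, det(M) is linear in c: det(M) = (-9)·c + (36).
Set (-9)·c + (36) = -45  ⇒  (-9)·c = -81  ⇒  c = 9.

c = 9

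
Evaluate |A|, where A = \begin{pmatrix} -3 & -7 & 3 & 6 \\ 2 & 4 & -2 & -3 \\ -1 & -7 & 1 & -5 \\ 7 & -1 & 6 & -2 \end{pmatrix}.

|A| = 364

Expand along row 1:
  + (-3) · M_11   where M_11 = det([4 -2 -3; -7 1 -5; -1 6 -2]) = 253
  − (-7) · M_12   where M_12 = det([2 -2 -3; -1 1 -5; 7 6 -2]) = 169
  + (3) · M_13   where M_13 = det([2 4 -3; -1 -7 -5; 7 -1 -2]) = -280
  − (6) · M_14   where M_14 = det([2 4 -2; -1 -7 1; 7 -1 6]) = -130
det = (+1)·(-3)·(253) + (-1)·(-7)·(169) + (+1)·(3)·(-280) + (-1)·(6)·(-130) = 364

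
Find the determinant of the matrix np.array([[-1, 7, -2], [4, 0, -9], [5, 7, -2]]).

-378

Expand along column 2:
  − 7 · |4 -9; 5 -2| = −7·(-8 − (-45)) = -259
  − 7 · |-1 -2; 4 -9| = −7·(9 − (-8)) = -119
Sum: (-259) + (-119) = -378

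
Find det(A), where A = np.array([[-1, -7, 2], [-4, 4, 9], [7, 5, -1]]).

det(A) = -460

Expand along row 1:
  + (-1) · |4 9; 5 -1| = (-1)·(-4 − 45) = 49
  − (-7) · |-4 9; 7 -1| = −(-7)·(4 − 63) = -413
  + 2 · |-4 4; 7 5| = 2·(-20 − 28) = -96
Sum: (49) + (-413) + (-96) = -460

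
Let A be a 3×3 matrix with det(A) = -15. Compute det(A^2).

det(A^2) = (det A)^2 = (-15)^2 = 225

225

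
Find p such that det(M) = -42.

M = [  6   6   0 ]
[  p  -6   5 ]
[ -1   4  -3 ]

0

Expanding along the column containing p, det(M) is linear in p: det(M) = (18)·p + (-42).
Set (18)·p + (-42) = -42  ⇒  (18)·p = 0  ⇒  p = 0.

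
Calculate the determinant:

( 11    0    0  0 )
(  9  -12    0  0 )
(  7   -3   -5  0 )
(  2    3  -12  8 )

5280

The matrix is lower triangular, so the determinant is the product of the diagonal entries:
det = (11) · (-12) · (-5) · (8) = 5280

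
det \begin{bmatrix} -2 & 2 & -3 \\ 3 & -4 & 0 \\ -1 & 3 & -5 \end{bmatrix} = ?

-25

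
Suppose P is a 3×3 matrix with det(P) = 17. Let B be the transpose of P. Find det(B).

det(Pᵀ) = det(P).
det(B) = (1)·(17) = 17

17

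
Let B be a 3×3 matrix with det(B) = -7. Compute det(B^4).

The determinant is 2401.

det(B^4) = (det B)^4 = (-7)^4 = 2401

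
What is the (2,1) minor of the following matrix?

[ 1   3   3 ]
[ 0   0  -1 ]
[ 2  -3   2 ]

15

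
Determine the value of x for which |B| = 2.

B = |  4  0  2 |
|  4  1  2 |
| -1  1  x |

Expanding along the row containing x, det(B) is linear in x: det(B) = (4)·x + (2).
Set (4)·x + (2) = 2  ⇒  (4)·x = 0  ⇒  x = 0.

x = 0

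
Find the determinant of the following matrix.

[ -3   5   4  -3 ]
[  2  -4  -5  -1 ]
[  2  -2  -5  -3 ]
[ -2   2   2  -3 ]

Expand along row 1:
  + (-3) · M_11   where M_11 = det([-4 -5 -1; -2 -5 -3; 2 2 -3]) = -30
  − (5) · M_12   where M_12 = det([2 -5 -1; 2 -5 -3; -2 2 -3]) = -12
  + (4) · M_13   where M_13 = det([2 -4 -1; 2 -2 -3; -2 2 -3]) = -24
  − (-3) · M_14   where M_14 = det([2 -4 -5; 2 -2 -5; -2 2 2]) = -12
det = (+1)·(-3)·(-30) + (-1)·(5)·(-12) + (+1)·(4)·(-24) + (-1)·(-3)·(-12) = 18

18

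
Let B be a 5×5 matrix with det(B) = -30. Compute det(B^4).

det(B^4) = (det B)^4 = (-30)^4 = 810000

810000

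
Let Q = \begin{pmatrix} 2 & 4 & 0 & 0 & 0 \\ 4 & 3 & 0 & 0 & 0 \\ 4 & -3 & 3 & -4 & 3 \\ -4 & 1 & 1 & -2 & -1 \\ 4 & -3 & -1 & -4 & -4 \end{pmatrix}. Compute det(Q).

The determinant is 260.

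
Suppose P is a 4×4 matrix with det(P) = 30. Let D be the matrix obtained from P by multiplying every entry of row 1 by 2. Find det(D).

det(D) = 60

Scaling one row by 2 multiplies the determinant by 2.
det(D) = (2)·(30) = 60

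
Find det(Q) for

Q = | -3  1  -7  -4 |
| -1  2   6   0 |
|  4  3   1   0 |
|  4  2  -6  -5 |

Expand along column 4 (it has 2 zeros):
  − (-4) · M_14   where M_14 = det([-1 2 6; 4 3 1; 4 2 -6]) = 52
  + (-5) · M_44   where M_44 = det([-3 1 -7; -1 2 6; 4 3 1]) = 150
det = (-1)·(-4)·(52) + (+1)·(-5)·(150) = -542

-542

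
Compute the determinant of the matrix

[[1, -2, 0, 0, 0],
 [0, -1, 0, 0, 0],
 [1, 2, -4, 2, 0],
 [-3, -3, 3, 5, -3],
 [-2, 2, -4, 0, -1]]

The matrix is block lower-triangular with a 2×2 block and a 3×3 block on the diagonal, so its determinant equals the product of the determinants of the diagonal blocks.
det of the 2×2 block = -1
det of the 3×3 block = 50
det = (-1)·(50) = -50

-50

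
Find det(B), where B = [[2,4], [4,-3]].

-22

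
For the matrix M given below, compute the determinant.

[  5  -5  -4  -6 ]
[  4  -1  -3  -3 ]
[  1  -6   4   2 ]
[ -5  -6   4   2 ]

Expand along row 1:
  + (5) · M_11   where M_11 = det([-1 -3 -3; -6 4 2; -6 4 2]) = 0
  − (-5) · M_12   where M_12 = det([4 -3 -3; 1 4 2; -5 4 2]) = -36
  + (-4) · M_13   where M_13 = det([4 -1 -3; 1 -6 2; -5 -6 2]) = 120
  − (-6) · M_14   where M_14 = det([4 -1 -3; 1 -6 4; -5 -6 4]) = 132
det = (+1)·(5)·(0) + (-1)·(-5)·(-36) + (+1)·(-4)·(120) + (-1)·(-6)·(132) = 132

132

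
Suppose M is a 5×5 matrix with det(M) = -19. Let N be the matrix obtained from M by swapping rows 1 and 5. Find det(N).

Swapping two rows multiplies the determinant by −1.
det(N) = (-1)·(-19) = 19

19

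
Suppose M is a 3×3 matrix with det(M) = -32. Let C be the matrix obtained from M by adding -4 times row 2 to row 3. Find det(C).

|C| = -32

Adding a multiple of one row to another leaves the determinant unchanged.
det(C) = (1)·(-32) = -32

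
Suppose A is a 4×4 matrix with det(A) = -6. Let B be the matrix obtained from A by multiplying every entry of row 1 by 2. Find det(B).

The determinant is -12.

Scaling one row by 2 multiplies the determinant by 2.
det(B) = (2)·(-6) = -12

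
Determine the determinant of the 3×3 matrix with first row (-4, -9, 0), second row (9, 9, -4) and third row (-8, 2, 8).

Expand along column 3:
  − (-4) · |-4 -9; -8 2| = −(-4)·(-8 − 72) = -320
  + 8 · |-4 -9; 9 9| = 8·(-36 − (-81)) = 360
Sum: (-320) + (360) = 40

40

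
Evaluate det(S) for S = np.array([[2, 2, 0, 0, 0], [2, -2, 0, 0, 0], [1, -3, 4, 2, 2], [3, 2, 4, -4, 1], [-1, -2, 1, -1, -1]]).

S is block lower-triangular with a 2×2 block and a 3×3 block on the diagonal, so its determinant equals the product of the determinants of the diagonal blocks.
det of the 2×2 block = -8
det of the 3×3 block = 30
det = (-8)·(30) = -240

-240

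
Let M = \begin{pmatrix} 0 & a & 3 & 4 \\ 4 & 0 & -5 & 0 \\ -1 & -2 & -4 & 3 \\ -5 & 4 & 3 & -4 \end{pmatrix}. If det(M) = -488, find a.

Expanding along the row containing a, det(M) is linear in a: det(M) = (-123)·a + (-488).
Set (-123)·a + (-488) = -488  ⇒  (-123)·a = 0  ⇒  a = 0.

0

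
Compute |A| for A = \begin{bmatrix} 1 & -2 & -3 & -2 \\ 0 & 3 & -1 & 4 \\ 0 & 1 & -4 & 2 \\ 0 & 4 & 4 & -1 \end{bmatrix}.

Expand along column 1 (it has 3 zeros):
  + (1) · M_11   where M_11 = det([3 -1 4; 1 -4 2; 4 4 -1]) = 59
det = (+1)·(1)·(59) = 59

59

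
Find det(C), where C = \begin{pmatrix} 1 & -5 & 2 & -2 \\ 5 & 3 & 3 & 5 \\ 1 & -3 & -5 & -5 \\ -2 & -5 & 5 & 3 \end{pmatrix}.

-682

Expand along row 1:
  + (1) · M_11   where M_11 = det([3 3 5; -3 -5 -5; -5 5 3]) = -68
  − (-5) · M_12   where M_12 = det([5 3 5; 1 -5 -5; -2 5 3]) = 46
  + (2) · M_13   where M_13 = det([5 3 5; 1 -3 -5; -2 -5 3]) = -204
  − (-2) · M_14   where M_14 = det([5 3 3; 1 -3 -5; -2 -5 5]) = -218
det = (+1)·(1)·(-68) + (-1)·(-5)·(46) + (+1)·(2)·(-204) + (-1)·(-2)·(-218) = -682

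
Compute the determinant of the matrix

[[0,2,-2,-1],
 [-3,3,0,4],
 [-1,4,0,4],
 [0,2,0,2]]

4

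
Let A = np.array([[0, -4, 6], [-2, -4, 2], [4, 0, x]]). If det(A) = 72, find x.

x = -1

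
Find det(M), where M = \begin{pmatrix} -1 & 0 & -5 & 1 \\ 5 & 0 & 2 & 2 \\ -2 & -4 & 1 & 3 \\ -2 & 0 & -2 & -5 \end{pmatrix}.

-420

Expand along column 2 (it has 3 zeros):
  − (-4) · M_32   where M_32 = det([-1 -5 1; 5 2 2; -2 -2 -5]) = -105
det = (-1)·(-4)·(-105) = -420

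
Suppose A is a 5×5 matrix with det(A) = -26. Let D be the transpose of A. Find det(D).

-26

det(Aᵀ) = det(A).
det(D) = (1)·(-26) = -26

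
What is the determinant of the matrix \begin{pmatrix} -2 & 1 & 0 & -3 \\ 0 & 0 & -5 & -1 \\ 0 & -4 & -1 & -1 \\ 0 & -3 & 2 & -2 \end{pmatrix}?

Expand along column 1 (it has 3 zeros):
  + (-2) · M_11   where M_11 = det([0 -5 -1; -4 -1 -1; -3 2 -2]) = 36
det = (+1)·(-2)·(36) = -72

-72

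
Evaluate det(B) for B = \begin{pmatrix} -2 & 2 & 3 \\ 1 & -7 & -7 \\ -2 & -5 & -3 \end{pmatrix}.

The determinant is 5.

Expand along row 1:
  + (-2) · |-7 -7; -5 -3| = (-2)·(21 − 35) = 28
  − 2 · |1 -7; -2 -3| = −2·(-3 − 14) = 34
  + 3 · |1 -7; -2 -5| = 3·(-5 − 14) = -57
Sum: (28) + (34) + (-57) = 5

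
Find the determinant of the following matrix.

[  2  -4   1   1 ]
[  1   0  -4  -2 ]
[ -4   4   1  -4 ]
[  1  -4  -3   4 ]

-248

Expand along row 2 (it has 1 zero):
  − (1) · M_21   where M_21 = det([-4 1 1; 4 1 -4; -4 -3 4]) = 24
  − (-4) · M_23   where M_23 = det([2 -4 1; -4 4 -4; 1 -4 4]) = -36
  + (-2) · M_24   where M_24 = det([2 -4 1; -4 4 1; 1 -4 -3]) = 40
det = (-1)·(1)·(24) + (-1)·(-4)·(-36) + (+1)·(-2)·(40) = -248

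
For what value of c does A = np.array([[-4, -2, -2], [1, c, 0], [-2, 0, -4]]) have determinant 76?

7

Expanding along the row containing c, det(A) is linear in c: det(A) = (12)·c + (-8).
Set (12)·c + (-8) = 76  ⇒  (12)·c = 84  ⇒  c = 7.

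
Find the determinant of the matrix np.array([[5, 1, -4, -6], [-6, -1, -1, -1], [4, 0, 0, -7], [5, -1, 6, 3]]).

The determinant is -220.

Expand along row 3 (it has 2 zeros):
  + (4) · M_31   where M_31 = det([1 -4 -6; -1 -1 -1; -1 6 3]) = 29
  − (-7) · M_34   where M_34 = det([5 1 -4; -6 -1 -1; 5 -1 6]) = -48
det = (+1)·(4)·(29) + (-1)·(-7)·(-48) = -220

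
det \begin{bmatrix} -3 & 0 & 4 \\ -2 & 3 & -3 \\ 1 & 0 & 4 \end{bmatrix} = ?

-48

Expand along column 2:
  + 3 · |-3 4; 1 4| = 3·(-12 − 4) = -48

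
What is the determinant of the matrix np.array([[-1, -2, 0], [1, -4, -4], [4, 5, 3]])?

30

Expand along row 1:
  + (-1) · |-4 -4; 5 3| = (-1)·(-12 − (-20)) = -8
  − (-2) · |1 -4; 4 3| = −(-2)·(3 − (-16)) = 38
Sum: (-8) + (38) = 30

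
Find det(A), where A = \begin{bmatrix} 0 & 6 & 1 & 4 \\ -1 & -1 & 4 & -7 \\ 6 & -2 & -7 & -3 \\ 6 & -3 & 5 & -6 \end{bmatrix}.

Expand along row 1 (it has 1 zero):
  − (6) · M_12   where M_12 = det([-1 4 -7; 6 -7 -3; 6 5 -6]) = -489
  + (1) · M_13   where M_13 = det([-1 -1 -7; 6 -2 -3; 6 -3 -6]) = 21
  − (4) · M_14   where M_14 = det([-1 -1 4; 6 -2 -7; 6 -3 5]) = 79
det = (-1)·(6)·(-489) + (+1)·(1)·(21) + (-1)·(4)·(79) = 2639

2639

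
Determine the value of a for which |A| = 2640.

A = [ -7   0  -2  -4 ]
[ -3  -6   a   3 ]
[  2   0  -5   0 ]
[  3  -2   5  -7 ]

Expanding along the row containing a, det(A) is linear in a: det(A) = (-16)·a + (2592).
Set (-16)·a + (2592) = 2640  ⇒  (-16)·a = 48  ⇒  a = -3.

a = -3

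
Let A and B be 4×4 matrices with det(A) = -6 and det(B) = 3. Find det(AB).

The determinant is -18.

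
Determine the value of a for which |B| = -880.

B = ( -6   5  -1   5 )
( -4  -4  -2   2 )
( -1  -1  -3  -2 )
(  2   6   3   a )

Expanding along the column containing a, det(B) is linear in a: det(B) = (-110)·a + (110).
Set (-110)·a + (110) = -880  ⇒  (-110)·a = -990  ⇒  a = 9.

9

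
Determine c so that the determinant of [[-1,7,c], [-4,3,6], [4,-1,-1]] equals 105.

4

Expanding along the column containing c, det(M) is linear in c: det(M) = (-8)·c + (137).
Set (-8)·c + (137) = 105  ⇒  (-8)·c = -32  ⇒  c = 4.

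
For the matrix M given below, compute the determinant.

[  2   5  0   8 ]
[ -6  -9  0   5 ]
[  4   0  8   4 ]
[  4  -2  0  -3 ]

Expand along column 3 (it has 3 zeros):
  + (8) · M_33   where M_33 = det([2 5 8; -6 -9 5; 4 -2 -3]) = 468
det = (+1)·(8)·(468) = 3744

|M| = 3744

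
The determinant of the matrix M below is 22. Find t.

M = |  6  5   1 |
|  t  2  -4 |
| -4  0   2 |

Expanding along the row containing t, det(M) is linear in t: det(M) = (-10)·t + (112).
Set (-10)·t + (112) = 22  ⇒  (-10)·t = -90  ⇒  t = 9.

t = 9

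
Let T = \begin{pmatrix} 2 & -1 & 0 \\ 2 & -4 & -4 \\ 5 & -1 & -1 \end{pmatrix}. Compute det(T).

18

Expand along row 1:
  + 2 · |-4 -4; -1 -1| = 2·(4 − 4) = 0
  − (-1) · |2 -4; 5 -1| = −(-1)·(-2 − (-20)) = 18
Sum: (0) + (18) = 18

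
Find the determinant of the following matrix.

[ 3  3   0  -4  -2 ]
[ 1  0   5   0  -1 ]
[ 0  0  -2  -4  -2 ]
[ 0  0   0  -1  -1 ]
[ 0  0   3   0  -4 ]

The matrix is block upper-triangular with a 2×2 block and a 3×3 block on the diagonal, so its determinant equals the product of the determinants of the diagonal blocks.
det of the 2×2 block = -3
det of the 3×3 block = -2
det = (-3)·(-2) = 6

6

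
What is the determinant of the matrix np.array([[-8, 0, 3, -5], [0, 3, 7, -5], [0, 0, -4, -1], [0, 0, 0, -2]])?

The matrix is upper triangular, so the determinant is the product of the diagonal entries:
det = (-8) · (3) · (-4) · (-2) = -192

-192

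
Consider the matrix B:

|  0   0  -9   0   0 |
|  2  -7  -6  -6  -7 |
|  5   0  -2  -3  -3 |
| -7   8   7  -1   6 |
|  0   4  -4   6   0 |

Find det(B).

det(B) = -16110

Expand along row 1 (it has 4 zeros):
  + (-9) · M_13   where M_13 = det([2 -7 -6 -7; 5 0 -3 -3; -7 8 -1 6; 0 4 6 0]) = 1790
det = (+1)·(-9)·(1790) = -16110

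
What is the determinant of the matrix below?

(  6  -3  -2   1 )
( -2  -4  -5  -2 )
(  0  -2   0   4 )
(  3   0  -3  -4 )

-178

Expand along row 3 (it has 2 zeros):
  − (-2) · M_32   where M_32 = det([6 -2 1; -2 -5 -2; 3 -3 -4]) = 133
  − (4) · M_34   where M_34 = det([6 -3 -2; -2 -4 -5; 3 0 -3]) = 111
det = (-1)·(-2)·(133) + (-1)·(4)·(111) = -178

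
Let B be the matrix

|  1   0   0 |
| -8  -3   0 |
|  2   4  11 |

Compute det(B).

det(B) = -33

B is lower triangular, so det(B) is the product of the diagonal entries:
det = (1) · (-3) · (11) = -33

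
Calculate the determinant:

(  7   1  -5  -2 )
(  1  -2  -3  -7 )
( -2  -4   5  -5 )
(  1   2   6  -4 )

1508

Expand along row 1:
  + (7) · M_11   where M_11 = det([-2 -3 -7; -4 5 -5; 2 6 -4]) = 296
  − (1) · M_12   where M_12 = det([1 -3 -7; -2 5 -5; 1 6 -4]) = 168
  + (-5) · M_13   where M_13 = det([1 -2 -7; -2 -4 -5; 1 2 -4]) = 52
  − (-2) · M_14   where M_14 = det([1 -2 -3; -2 -4 5; 1 2 6]) = -68
det = (+1)·(7)·(296) + (-1)·(1)·(168) + (+1)·(-5)·(52) + (-1)·(-2)·(-68) = 1508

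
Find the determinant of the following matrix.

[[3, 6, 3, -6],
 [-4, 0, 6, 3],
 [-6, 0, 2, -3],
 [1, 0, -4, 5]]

Expand along column 2 (it has 3 zeros):
  − (6) · M_12   where M_12 = det([-4 6 3; -6 2 -3; 1 -4 5]) = 236
det = (-1)·(6)·(236) = -1416

The determinant is -1416.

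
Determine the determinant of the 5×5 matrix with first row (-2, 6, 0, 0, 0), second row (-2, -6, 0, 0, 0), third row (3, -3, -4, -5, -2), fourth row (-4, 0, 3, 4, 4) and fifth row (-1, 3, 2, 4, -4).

The determinant is 480.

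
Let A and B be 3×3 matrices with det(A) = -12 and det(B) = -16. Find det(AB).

det(AB) = det(A)·det(B) = (-12)·(-16) = 192

192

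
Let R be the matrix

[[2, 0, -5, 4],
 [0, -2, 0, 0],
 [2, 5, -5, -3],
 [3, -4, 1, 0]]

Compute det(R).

Expand along row 2 (it has 3 zeros):
  + (-2) · M_22   where M_22 = det([2 -5 4; 2 -5 -3; 3 1 0]) = 119
det = (+1)·(-2)·(119) = -238

det(R) = -238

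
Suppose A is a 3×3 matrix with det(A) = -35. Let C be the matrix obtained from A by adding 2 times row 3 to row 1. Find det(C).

-35

Adding a multiple of one row to another leaves the determinant unchanged.
det(C) = (1)·(-35) = -35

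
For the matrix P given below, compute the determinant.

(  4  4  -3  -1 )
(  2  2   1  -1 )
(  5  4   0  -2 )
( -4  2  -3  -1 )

-32

Expand along row 3 (it has 1 zero):
  + (5) · M_31   where M_31 = det([4 -3 -1; 2 1 -1; 2 -3 -1]) = -8
  − (4) · M_32   where M_32 = det([4 -3 -1; 2 1 -1; -4 -3 -1]) = -32
  − (-2) · M_34   where M_34 = det([4 4 -3; 2 2 1; -4 2 -3]) = -60
det = (+1)·(5)·(-8) + (-1)·(4)·(-32) + (-1)·(-2)·(-60) = -32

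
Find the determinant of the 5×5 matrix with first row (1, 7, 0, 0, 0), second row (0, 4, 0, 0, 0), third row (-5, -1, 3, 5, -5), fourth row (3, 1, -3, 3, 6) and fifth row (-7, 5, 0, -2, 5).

504

The matrix is block lower-triangular with a 2×2 block and a 3×3 block on the diagonal, so its determinant equals the product of the determinants of the diagonal blocks.
det of the 2×2 block = 4
det of the 3×3 block = 126
det = (4)·(126) = 504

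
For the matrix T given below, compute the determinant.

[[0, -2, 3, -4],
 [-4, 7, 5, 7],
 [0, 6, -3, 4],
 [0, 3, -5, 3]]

det(T) = 176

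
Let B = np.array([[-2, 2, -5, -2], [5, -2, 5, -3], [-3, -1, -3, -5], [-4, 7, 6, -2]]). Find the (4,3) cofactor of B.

The cofactor is -76.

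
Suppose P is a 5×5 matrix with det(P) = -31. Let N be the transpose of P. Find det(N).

-31

det(Pᵀ) = det(P).
det(N) = (1)·(-31) = -31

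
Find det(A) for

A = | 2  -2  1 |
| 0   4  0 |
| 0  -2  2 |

Expand along column 1:
  + 2 · |4 0; -2 2| = 2·(8 − 0) = 16

16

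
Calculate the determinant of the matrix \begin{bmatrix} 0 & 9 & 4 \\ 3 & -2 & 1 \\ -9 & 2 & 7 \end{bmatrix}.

Expand along column 1:
  − 3 · |9 4; 2 7| = −3·(63 − 8) = -165
  + (-9) · |9 4; -2 1| = (-9)·(9 − (-8)) = -153
Sum: (-165) + (-153) = -318

The determinant is -318.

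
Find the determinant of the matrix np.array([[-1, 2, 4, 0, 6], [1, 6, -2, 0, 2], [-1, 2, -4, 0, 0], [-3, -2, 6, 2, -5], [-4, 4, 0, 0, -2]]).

The determinant is -1376.

Expand along column 4 (it has 4 zeros):
  + (2) · M_44   where M_44 = det([-1 2 4 6; 1 6 -2 2; -1 2 -4 0; -4 4 0 -2]) = -688
det = (+1)·(2)·(-688) = -1376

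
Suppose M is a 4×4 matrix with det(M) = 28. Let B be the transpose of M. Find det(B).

det(Mᵀ) = det(M).
det(B) = (1)·(28) = 28

det(B) = 28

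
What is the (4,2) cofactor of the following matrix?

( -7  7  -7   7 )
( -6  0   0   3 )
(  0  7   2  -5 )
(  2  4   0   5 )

Delete row 4 and column 2; the remaining 3×3 submatrix is [-7 -7 7; -6 0 3; 0 2 -5].
Its determinant is 168.
The cofactor carries sign (−1)^(4+2) = +1, so C_{4,2} = +(168) = 168.

168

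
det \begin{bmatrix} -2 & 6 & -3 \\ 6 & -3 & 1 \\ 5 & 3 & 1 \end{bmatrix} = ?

-93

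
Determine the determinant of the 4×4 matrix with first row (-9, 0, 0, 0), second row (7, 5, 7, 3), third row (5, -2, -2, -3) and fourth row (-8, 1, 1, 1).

Expand along row 1 (it has 3 zeros):
  + (-9) · M_11   where M_11 = det([5 7 3; -2 -2 -3; 1 1 1]) = -2
det = (+1)·(-9)·(-2) = 18

The determinant is 18.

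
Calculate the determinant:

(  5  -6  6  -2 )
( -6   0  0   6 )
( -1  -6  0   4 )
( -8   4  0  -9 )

The determinant is -3240.

Expand along column 3 (it has 3 zeros):
  + (6) · M_13   where M_13 = det([-6 0 6; -1 -6 4; -8 4 -9]) = -540
det = (+1)·(6)·(-540) = -3240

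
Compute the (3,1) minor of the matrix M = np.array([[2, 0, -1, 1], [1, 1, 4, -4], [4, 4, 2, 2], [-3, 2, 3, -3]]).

Delete row 3 and column 1; the remaining 3×3 submatrix is [0 -1 1; 1 4 -4; 2 3 -3].
Its determinant is 0.

0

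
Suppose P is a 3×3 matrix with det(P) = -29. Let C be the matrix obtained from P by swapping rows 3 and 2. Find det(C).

Swapping two rows multiplies the determinant by −1.
det(C) = (-1)·(-29) = 29

The determinant is 29.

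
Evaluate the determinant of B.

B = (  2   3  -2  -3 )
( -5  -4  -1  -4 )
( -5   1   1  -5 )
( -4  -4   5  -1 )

det(B) = -510

Expand along row 1:
  + (2) · M_11   where M_11 = det([-4 -1 -4; 1 1 -5; -4 5 -1]) = -153
  − (3) · M_12   where M_12 = det([-5 -1 -4; -5 1 -5; -4 5 -1]) = -51
  + (-2) · M_13   where M_13 = det([-5 -4 -4; -5 1 -5; -4 -4 -1]) = -51
  − (-3) · M_14   where M_14 = det([-5 -4 -1; -5 1 1; -4 -4 5]) = -153
det = (+1)·(2)·(-153) + (-1)·(3)·(-51) + (+1)·(-2)·(-51) + (-1)·(-3)·(-153) = -510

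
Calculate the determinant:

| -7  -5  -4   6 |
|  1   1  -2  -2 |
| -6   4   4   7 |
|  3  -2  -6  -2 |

-526

Expand along row 1:
  + (-7) · M_11   where M_11 = det([1 -2 -2; 4 4 7; -2 -6 -2]) = 78
  − (-5) · M_12   where M_12 = det([1 -2 -2; -6 4 7; 3 -6 -2]) = -32
  + (-4) · M_13   where M_13 = det([1 1 -2; -6 4 7; 3 -2 -2]) = 15
  − (6) · M_14   where M_14 = det([1 1 -2; -6 4 4; 3 -2 -6]) = -40
det = (+1)·(-7)·(78) + (-1)·(-5)·(-32) + (+1)·(-4)·(15) + (-1)·(6)·(-40) = -526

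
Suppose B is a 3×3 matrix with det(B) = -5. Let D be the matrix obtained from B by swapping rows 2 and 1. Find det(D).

The determinant is 5.

Swapping two rows multiplies the determinant by −1.
det(D) = (-1)·(-5) = 5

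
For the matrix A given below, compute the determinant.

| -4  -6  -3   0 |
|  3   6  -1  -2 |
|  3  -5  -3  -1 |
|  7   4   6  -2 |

-560

Expand along row 1 (it has 1 zero):
  + (-4) · M_11   where M_11 = det([6 -1 -2; -5 -3 -1; 4 6 -2]) = 122
  − (-6) · M_12   where M_12 = det([3 -1 -2; 3 -3 -1; 7 6 -2]) = -41
  + (-3) · M_13   where M_13 = det([3 6 -2; 3 -5 -1; 7 4 -2]) = -58
det = (+1)·(-4)·(122) + (-1)·(-6)·(-41) + (+1)·(-3)·(-58) = -560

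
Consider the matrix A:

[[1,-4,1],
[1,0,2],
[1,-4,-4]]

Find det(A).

Expand along row 2:
  − 1 · |-4 1; -4 -4| = −1·(16 − (-4)) = -20
  − 2 · |1 -4; 1 -4| = −2·(-4 − (-4)) = 0
Sum: (-20) + (0) = -20

-20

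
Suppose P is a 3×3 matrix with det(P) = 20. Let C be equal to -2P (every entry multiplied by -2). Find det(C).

|C| = -160

For a 3×3 matrix, det(-2P) = (-2)^3·det(P) = -8·det(P).
det(C) = (-8)·(20) = -160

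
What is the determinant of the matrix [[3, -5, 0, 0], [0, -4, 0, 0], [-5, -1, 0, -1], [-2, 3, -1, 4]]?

Expand along row 2 (it has 3 zeros):
  + (-4) · M_22   where M_22 = det([3 0 0; -5 0 -1; -2 -1 4]) = -3
det = (+1)·(-4)·(-3) = 12

The determinant is 12.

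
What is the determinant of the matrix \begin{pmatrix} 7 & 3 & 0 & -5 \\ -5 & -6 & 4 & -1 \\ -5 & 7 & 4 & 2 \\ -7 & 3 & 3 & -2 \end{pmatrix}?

Expand along row 1 (it has 1 zero):
  + (7) · M_11   where M_11 = det([-6 4 -1; 7 4 2; 3 3 -2]) = 155
  − (3) · M_12   where M_12 = det([-5 4 -1; -5 4 2; -7 3 -2]) = -39
  − (-5) · M_14   where M_14 = det([-5 -6 4; -5 7 4; -7 3 3]) = 169
det = (+1)·(7)·(155) + (-1)·(3)·(-39) + (-1)·(-5)·(169) = 2047

The determinant is 2047.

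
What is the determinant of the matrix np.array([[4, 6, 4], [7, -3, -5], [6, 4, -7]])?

Expand along row 1:
  + 4 · |-3 -5; 4 -7| = 4·(21 − (-20)) = 164
  − 6 · |7 -5; 6 -7| = −6·(-49 − (-30)) = 114
  + 4 · |7 -3; 6 4| = 4·(28 − (-18)) = 184
Sum: (164) + (114) + (184) = 462

462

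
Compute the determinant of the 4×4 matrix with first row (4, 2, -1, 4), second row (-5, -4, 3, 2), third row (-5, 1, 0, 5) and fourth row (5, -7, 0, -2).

-681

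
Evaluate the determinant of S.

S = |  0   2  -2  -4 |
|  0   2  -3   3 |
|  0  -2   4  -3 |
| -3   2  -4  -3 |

Expand along column 1 (it has 3 zeros):
  − (-3) · M_41   where M_41 = det([2 -2 -4; 2 -3 3; -2 4 -3]) = -14
det = (-1)·(-3)·(-14) = -42

The determinant is -42.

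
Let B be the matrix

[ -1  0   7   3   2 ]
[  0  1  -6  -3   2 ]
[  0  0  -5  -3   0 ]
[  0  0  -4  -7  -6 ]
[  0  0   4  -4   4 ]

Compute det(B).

|B| = -284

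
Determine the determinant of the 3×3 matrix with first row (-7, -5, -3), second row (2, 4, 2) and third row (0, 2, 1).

Expand along row 3:
  − 2 · |-7 -3; 2 2| = −2·(-14 − (-6)) = 16
  + 1 · |-7 -5; 2 4| = 1·(-28 − (-10)) = -18
Sum: (16) + (-18) = -2

-2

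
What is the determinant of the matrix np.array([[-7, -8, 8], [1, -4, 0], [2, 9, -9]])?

-188

Expand along row 2:
  − 1 · |-8 8; 9 -9| = −1·(72 − 72) = 0
  + (-4) · |-7 8; 2 -9| = (-4)·(63 − 16) = -188
Sum: (0) + (-188) = -188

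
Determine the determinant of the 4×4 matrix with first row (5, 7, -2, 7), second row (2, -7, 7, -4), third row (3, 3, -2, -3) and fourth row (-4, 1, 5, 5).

Expand along row 1:
  + (5) · M_11   where M_11 = det([-7 7 -4; 3 -2 -3; 1 5 5]) = -229
  − (7) · M_12   where M_12 = det([2 7 -4; 3 -2 -3; -4 5 5]) = -39
  + (-2) · M_13   where M_13 = det([2 -7 -4; 3 3 -3; -4 1 5]) = -3
  − (7) · M_14   where M_14 = det([2 -7 7; 3 3 -2; -4 1 5]) = 188
det = (+1)·(5)·(-229) + (-1)·(7)·(-39) + (+1)·(-2)·(-3) + (-1)·(7)·(188) = -2182

-2182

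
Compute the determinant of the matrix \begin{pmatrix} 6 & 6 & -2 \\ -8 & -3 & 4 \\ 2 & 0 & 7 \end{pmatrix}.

246

Expand along column 2:
  − 6 · |-8 4; 2 7| = −6·(-56 − 8) = 384
  + (-3) · |6 -2; 2 7| = (-3)·(42 − (-4)) = -138
Sum: (384) + (-138) = 246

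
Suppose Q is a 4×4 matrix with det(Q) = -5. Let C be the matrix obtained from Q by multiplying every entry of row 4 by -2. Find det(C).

Scaling one row by -2 multiplies the determinant by -2.
det(C) = (-2)·(-5) = 10

10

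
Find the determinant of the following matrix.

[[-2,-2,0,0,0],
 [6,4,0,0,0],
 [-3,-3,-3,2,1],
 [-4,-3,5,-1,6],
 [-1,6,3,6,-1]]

736

The matrix is block lower-triangular with a 2×2 block and a 3×3 block on the diagonal, so its determinant equals the product of the determinants of the diagonal blocks.
det of the 2×2 block = 4
det of the 3×3 block = 184
det = (4)·(184) = 736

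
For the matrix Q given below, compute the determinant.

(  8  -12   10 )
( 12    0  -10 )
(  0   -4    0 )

Expand along row 3:
  − (-4) · |8 10; 12 -10| = −(-4)·(-80 − 120) = -800

det(Q) = -800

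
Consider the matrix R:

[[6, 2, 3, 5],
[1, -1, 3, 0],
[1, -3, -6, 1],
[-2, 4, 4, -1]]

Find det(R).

Expand along row 2 (it has 1 zero):
  − (1) · M_21   where M_21 = det([2 3 5; -3 -6 1; 4 4 -1]) = 67
  + (-1) · M_22   where M_22 = det([6 3 5; 1 -6 1; -2 4 -1]) = -31
  − (3) · M_23   where M_23 = det([6 2 5; 1 -3 1; -2 4 -1]) = -18
det = (-1)·(1)·(67) + (+1)·(-1)·(-31) + (-1)·(3)·(-18) = 18

The determinant is 18.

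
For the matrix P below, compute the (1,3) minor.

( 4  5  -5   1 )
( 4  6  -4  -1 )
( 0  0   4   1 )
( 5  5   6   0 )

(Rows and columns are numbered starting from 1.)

Delete row 1 and column 3; the remaining 3×3 submatrix is [4 6 -1; 0 0 1; 5 5 0].
Its determinant is 10.

The minor is 10.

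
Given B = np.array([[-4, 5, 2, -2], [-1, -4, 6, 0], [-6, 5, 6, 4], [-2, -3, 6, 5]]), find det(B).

det(B) = 152

Expand along row 2 (it has 1 zero):
  − (-1) · M_21   where M_21 = det([5 2 -2; 5 6 4; -3 6 5]) = -140
  + (-4) · M_22   where M_22 = det([-4 2 -2; -6 6 4; -2 6 5]) = 68
  − (6) · M_23   where M_23 = det([-4 5 -2; -6 5 4; -2 -3 5]) = -94
det = (-1)·(-1)·(-140) + (+1)·(-4)·(68) + (-1)·(6)·(-94) = 152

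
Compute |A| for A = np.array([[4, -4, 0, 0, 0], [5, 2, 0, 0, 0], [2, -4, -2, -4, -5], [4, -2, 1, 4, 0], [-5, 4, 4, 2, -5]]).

det(A) = 2520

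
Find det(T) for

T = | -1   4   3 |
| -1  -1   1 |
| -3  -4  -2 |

-23

Expand along column 1:
  + (-1) · |-1 1; -4 -2| = (-1)·(2 − (-4)) = -6
  − (-1) · |4 3; -4 -2| = −(-1)·(-8 − (-12)) = 4
  + (-3) · |4 3; -1 1| = (-3)·(4 − (-3)) = -21
Sum: (-6) + (4) + (-21) = -23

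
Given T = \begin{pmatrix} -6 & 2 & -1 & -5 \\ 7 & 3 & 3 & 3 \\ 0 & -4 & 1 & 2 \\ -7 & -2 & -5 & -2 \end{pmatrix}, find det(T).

-107

Expand along row 3 (it has 1 zero):
  − (-4) · M_32   where M_32 = det([-6 -1 -5; 7 3 3; -7 -5 -2]) = 23
  + (1) · M_33   where M_33 = det([-6 2 -5; 7 3 3; -7 -2 -2]) = -49
  − (2) · M_34   where M_34 = det([-6 2 -1; 7 3 3; -7 -2 -5]) = 75
det = (-1)·(-4)·(23) + (+1)·(1)·(-49) + (-1)·(2)·(75) = -107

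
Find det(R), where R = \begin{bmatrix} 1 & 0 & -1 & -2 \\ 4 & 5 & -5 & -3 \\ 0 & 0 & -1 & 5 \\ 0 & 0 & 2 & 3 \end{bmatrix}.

-65

R is block upper-triangular with a 2×2 block and a 2×2 block on the diagonal, so its determinant equals the product of the determinants of the diagonal blocks.
det of the 2×2 block = 5
det of the 2×2 block = -13
det = (5)·(-13) = -65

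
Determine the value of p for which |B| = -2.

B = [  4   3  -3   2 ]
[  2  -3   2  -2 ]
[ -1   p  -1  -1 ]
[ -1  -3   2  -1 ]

p = 4

Expanding along the column containing p, det(B) is linear in p: det(B) = (-8)·p + (30).
Set (-8)·p + (30) = -2  ⇒  (-8)·p = -32  ⇒  p = 4.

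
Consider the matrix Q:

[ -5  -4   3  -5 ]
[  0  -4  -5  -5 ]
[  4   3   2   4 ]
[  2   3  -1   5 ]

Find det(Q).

|Q| = 124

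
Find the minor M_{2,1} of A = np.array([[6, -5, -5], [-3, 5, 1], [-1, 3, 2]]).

Delete row 2 and column 1; the remaining 2×2 submatrix is [-5 -5; 3 2].
Its determinant is (-5)·2 − (-5)·3 = 5.

5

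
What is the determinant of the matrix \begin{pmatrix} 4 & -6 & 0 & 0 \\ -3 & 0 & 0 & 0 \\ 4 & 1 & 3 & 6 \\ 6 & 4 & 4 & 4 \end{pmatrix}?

The matrix is block lower-triangular with a 2×2 block and a 2×2 block on the diagonal, so its determinant equals the product of the determinants of the diagonal blocks.
det of the 2×2 block = -18
det of the 2×2 block = -12
det = (-18)·(-12) = 216

216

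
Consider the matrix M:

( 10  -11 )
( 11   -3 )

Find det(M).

det(M) = 10·(-3) − (-11)·11 = -30 − (-121) = 91

The determinant is 91.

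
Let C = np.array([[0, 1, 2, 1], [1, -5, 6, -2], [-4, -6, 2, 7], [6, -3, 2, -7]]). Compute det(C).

Expand along row 1 (it has 1 zero):
  − (1) · M_12   where M_12 = det([1 6 -2; -4 2 7; 6 2 -7]) = 96
  + (2) · M_13   where M_13 = det([1 -5 -2; -4 -6 7; 6 -3 -7]) = -103
  − (1) · M_14   where M_14 = det([1 -5 6; -4 -6 2; 6 -3 2]) = 182
det = (-1)·(1)·(96) + (+1)·(2)·(-103) + (-1)·(1)·(182) = -484

-484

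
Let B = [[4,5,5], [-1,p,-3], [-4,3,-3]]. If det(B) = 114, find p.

Expanding along the row containing p, det(B) is linear in p: det(B) = (8)·p + (66).
Set (8)·p + (66) = 114  ⇒  (8)·p = 48  ⇒  p = 6.

6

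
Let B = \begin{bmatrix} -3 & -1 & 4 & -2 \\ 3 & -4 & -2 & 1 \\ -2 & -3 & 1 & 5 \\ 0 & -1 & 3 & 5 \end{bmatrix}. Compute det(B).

-468

Expand along row 4 (it has 1 zero):
  + (-1) · M_42   where M_42 = det([-3 4 -2; 3 -2 1; -2 1 5]) = -33
  − (3) · M_43   where M_43 = det([-3 -1 -2; 3 -4 1; -2 -3 5]) = 102
  + (5) · M_44   where M_44 = det([-3 -1 4; 3 -4 -2; -2 -3 1]) = -39
det = (+1)·(-1)·(-33) + (-1)·(3)·(102) + (+1)·(5)·(-39) = -468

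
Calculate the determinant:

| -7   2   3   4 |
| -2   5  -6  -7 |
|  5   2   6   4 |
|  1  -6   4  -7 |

5259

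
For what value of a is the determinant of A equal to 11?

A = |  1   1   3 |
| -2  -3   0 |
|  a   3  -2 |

Expanding along the column containing a, det(A) is linear in a: det(A) = (9)·a + (-16).
Set (9)·a + (-16) = 11  ⇒  (9)·a = 27  ⇒  a = 3.

3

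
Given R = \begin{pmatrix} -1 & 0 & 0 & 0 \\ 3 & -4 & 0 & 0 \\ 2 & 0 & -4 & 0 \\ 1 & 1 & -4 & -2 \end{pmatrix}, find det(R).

R is lower triangular, so det(R) is the product of the diagonal entries:
det = (-1) · (-4) · (-4) · (-2) = 32

32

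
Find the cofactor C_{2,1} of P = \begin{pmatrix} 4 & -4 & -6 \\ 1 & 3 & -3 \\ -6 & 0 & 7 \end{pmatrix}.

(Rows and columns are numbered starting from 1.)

The cofactor is 28.

Delete row 2 and column 1; the remaining 2×2 submatrix is [-4 -6; 0 7].
Its determinant is (-4)·7 − (-6)·0 = -28.
The cofactor carries sign (−1)^(2+1) = −1, so C_{2,1} = −(-28) = 28.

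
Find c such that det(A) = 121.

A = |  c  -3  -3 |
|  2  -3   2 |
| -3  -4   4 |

c = -7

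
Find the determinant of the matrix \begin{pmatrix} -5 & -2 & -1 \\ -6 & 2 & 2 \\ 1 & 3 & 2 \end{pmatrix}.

The determinant is 2.

Expand along row 1:
  + (-5) · |2 2; 3 2| = (-5)·(4 − 6) = 10
  − (-2) · |-6 2; 1 2| = −(-2)·(-12 − 2) = -28
  + (-1) · |-6 2; 1 3| = (-1)·(-18 − 2) = 20
Sum: (10) + (-28) + (20) = 2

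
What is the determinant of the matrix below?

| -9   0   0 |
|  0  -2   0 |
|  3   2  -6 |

The matrix is lower triangular, so the determinant is the product of the diagonal entries:
det = (-9) · (-2) · (-6) = -108

The determinant is -108.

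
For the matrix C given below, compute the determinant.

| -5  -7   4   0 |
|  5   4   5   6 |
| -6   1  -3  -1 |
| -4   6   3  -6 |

Expand along row 1 (it has 1 zero):
  + (-5) · M_11   where M_11 = det([4 5 6; 1 -3 -1; 6 3 -6]) = 210
  − (-7) · M_12   where M_12 = det([5 5 6; -6 -3 -1; -4 3 -6]) = -235
  + (4) · M_13   where M_13 = det([5 4 6; -6 1 -1; -4 6 -6]) = -320
det = (+1)·(-5)·(210) + (-1)·(-7)·(-235) + (+1)·(4)·(-320) = -3975

|C| = -3975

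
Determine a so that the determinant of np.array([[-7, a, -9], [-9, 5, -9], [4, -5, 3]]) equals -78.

7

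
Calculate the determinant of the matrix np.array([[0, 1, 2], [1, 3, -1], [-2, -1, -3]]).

15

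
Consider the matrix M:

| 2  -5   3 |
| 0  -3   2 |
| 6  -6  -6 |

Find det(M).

54

Expand along column 1:
  + 2 · |-3 2; -6 -6| = 2·(18 − (-12)) = 60
  + 6 · |-5 3; -3 2| = 6·(-10 − (-9)) = -6
Sum: (60) + (-6) = 54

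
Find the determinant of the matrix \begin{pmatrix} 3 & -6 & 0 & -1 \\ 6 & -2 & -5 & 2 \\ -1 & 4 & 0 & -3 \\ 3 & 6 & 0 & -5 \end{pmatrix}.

480

Expand along column 3 (it has 3 zeros):
  − (-5) · M_23   where M_23 = det([3 -6 -1; -1 4 -3; 3 6 -5]) = 96
det = (-1)·(-5)·(96) = 480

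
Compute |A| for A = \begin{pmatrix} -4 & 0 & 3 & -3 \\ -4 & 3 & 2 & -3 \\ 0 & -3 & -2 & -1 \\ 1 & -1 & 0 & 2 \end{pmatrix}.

|A| = 40

Expand along row 1 (it has 1 zero):
  + (-4) · M_11   where M_11 = det([3 2 -3; -3 -2 -1; -1 0 2]) = 8
  + (3) · M_13   where M_13 = det([-4 3 -3; 0 -3 -1; 1 -1 2]) = 16
  − (-3) · M_14   where M_14 = det([-4 3 2; 0 -3 -2; 1 -1 0]) = 8
det = (+1)·(-4)·(8) + (+1)·(3)·(16) + (-1)·(-3)·(8) = 40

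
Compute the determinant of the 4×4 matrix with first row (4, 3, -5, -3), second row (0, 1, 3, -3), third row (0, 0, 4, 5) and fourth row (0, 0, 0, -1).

The matrix is upper triangular, so the determinant is the product of the diagonal entries:
det = (4) · (1) · (4) · (-1) = -16

-16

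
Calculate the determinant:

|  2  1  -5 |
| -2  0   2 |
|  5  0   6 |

22

Expand along column 2:
  − 1 · |-2 2; 5 6| = −1·(-12 − 10) = 22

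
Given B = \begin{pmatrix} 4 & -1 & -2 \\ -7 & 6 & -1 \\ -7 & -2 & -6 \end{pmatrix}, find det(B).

Expand along row 1:
  + 4 · |6 -1; -2 -6| = 4·(-36 − 2) = -152
  − (-1) · |-7 -1; -7 -6| = −(-1)·(42 − 7) = 35
  + (-2) · |-7 6; -7 -2| = (-2)·(14 − (-42)) = -112
Sum: (-152) + (35) + (-112) = -229

|B| = -229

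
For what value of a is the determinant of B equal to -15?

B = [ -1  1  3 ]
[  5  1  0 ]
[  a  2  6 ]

3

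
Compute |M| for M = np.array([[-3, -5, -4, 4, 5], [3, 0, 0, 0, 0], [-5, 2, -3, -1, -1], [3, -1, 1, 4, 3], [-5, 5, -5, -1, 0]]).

|M| = -420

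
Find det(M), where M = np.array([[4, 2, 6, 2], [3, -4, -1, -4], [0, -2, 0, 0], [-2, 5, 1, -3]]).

264

Expand along row 3 (it has 3 zeros):
  − (-2) · M_32   where M_32 = det([4 6 2; 3 -1 -4; -2 1 -3]) = 132
det = (-1)·(-2)·(132) = 264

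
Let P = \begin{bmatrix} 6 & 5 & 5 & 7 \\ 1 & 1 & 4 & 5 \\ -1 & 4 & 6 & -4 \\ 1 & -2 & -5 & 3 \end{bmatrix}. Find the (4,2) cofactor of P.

Delete row 4 and column 2; the remaining 3×3 submatrix is [6 5 7; 1 4 5; -1 6 -4].
Its determinant is -211.
The cofactor carries sign (−1)^(4+2) = +1, so C_{4,2} = +(-211) = -211.

-211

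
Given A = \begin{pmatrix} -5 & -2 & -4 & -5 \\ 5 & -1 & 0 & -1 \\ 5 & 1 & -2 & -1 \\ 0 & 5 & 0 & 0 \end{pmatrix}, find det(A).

Expand along row 4 (it has 3 zeros):
  + (5) · M_42   where M_42 = det([-5 -4 -5; 5 0 -1; 5 -2 -1]) = 60
det = (+1)·(5)·(60) = 300

300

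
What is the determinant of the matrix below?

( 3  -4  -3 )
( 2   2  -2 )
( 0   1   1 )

Expand along row 3:
  − 1 · |3 -3; 2 -2| = −1·(-6 − (-6)) = 0
  + 1 · |3 -4; 2 2| = 1·(6 − (-8)) = 14
Sum: (0) + (14) = 14

The determinant is 14.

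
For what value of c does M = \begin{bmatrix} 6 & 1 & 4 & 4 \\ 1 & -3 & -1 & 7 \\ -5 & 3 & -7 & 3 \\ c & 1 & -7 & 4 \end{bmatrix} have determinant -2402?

Expanding along the column containing c, det(M) is linear in c: det(M) = (-262)·c + (-1354).
Set (-262)·c + (-1354) = -2402  ⇒  (-262)·c = -1048  ⇒  c = 4.

4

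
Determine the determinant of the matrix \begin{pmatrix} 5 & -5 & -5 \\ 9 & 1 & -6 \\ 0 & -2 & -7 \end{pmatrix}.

-320

Expand along column 1:
  + 5 · |1 -6; -2 -7| = 5·(-7 − 12) = -95
  − 9 · |-5 -5; -2 -7| = −9·(35 − 10) = -225
Sum: (-95) + (-225) = -320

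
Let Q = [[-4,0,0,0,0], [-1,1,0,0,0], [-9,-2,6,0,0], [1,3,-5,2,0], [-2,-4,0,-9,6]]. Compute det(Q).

Q is lower triangular, so det(Q) is the product of the diagonal entries:
det = (-4) · (1) · (6) · (2) · (6) = -288

-288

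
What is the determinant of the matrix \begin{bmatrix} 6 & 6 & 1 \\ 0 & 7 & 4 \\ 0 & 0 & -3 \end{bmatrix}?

-126

The matrix is upper triangular, so the determinant is the product of the diagonal entries:
det = (6) · (7) · (-3) = -126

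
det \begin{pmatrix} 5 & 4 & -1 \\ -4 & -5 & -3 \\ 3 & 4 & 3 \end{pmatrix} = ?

Expand along row 1:
  + 5 · |-5 -3; 4 3| = 5·(-15 − (-12)) = -15
  − 4 · |-4 -3; 3 3| = −4·(-12 − (-9)) = 12
  + (-1) · |-4 -5; 3 4| = (-1)·(-16 − (-15)) = 1
Sum: (-15) + (12) + (1) = -2

The determinant is -2.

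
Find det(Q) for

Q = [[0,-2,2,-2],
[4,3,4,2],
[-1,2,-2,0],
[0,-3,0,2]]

det(Q) = 16

Expand along row 4 (it has 2 zeros):
  + (-3) · M_42   where M_42 = det([0 2 -2; 4 4 2; -1 -2 0]) = 4
  + (2) · M_44   where M_44 = det([0 -2 2; 4 3 4; -1 2 -2]) = 14
det = (+1)·(-3)·(4) + (+1)·(2)·(14) = 16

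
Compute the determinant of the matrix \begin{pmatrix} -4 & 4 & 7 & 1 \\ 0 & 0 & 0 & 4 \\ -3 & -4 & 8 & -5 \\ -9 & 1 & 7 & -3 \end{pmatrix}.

Expand along row 2 (it has 3 zeros):
  + (4) · M_24   where M_24 = det([-4 4 7; -3 -4 8; -9 1 7]) = -333
det = (+1)·(4)·(-333) = -1332

The determinant is -1332.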